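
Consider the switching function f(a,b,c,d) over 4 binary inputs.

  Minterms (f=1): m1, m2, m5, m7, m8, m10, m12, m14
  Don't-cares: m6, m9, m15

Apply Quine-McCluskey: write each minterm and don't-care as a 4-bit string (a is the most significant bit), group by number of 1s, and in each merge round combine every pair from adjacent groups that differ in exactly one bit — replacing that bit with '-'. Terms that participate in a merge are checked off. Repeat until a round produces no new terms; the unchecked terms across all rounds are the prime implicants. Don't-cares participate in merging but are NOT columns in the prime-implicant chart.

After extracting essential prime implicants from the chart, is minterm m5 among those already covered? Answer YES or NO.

NO

Round 0: 0001✓ 0010✓ 0101✓ 0110✓ 0111✓ 1000✓ 1001✓ 1010✓ 1100✓ 1110✓ 1111✓
Round 1: -001 -010✓ -110✓ -111✓ 0-01 0-10✓ 01-1 011-✓ 1-00✓ 1-10✓ 10-0✓ 100- 11-0✓ 111-✓
Round 2: --10 -11- 1--0
PIs = {--10, -001, -11-, 0-01, 01-1, 1--0, 100-}
Coverage chart:
  m1: -001,0-01
  m2: --10 ←essential
  m5: 0-01,01-1
  m7: -11-,01-1
  m8: 1--0,100-
  m10: --10,1--0
  m12: 1--0 ←essential
  m14: --10,-11-,1--0
Essential: --10, 1--0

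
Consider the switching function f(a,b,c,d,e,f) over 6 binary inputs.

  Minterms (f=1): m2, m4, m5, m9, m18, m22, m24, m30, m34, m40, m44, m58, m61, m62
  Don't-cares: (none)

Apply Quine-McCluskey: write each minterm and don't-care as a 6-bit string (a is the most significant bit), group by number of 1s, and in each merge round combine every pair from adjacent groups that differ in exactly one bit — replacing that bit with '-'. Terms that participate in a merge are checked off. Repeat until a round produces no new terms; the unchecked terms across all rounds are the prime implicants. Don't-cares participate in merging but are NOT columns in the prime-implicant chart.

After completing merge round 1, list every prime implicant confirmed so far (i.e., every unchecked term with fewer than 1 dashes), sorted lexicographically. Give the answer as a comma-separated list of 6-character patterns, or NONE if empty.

[col 0] 000010*, 000100*, 000101*, 001001, 010010*, 010110*, 011000, 011110*, 100010*, 101000*, 101100*, 111010*, 111101, 111110*
[col 1] -00010, -11110, 0-0010, 00010-, 01-110, 010-10, 101-00, 111-10
Prime implicants: -00010, -11110, 0-0010, 00010-, 001001, 01-110, 010-10, 011000, 101-00, 111-10, 111101

001001, 011000, 111101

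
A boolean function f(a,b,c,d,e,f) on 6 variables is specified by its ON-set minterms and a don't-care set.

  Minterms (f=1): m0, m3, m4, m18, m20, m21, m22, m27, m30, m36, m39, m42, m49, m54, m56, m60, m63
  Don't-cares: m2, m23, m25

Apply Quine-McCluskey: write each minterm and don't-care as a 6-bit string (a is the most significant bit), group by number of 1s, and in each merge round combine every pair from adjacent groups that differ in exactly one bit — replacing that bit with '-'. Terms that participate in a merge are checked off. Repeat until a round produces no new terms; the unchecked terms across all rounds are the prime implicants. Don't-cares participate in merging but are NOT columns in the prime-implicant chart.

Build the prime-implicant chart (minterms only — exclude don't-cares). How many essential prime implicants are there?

Round 0: 000000✓ 000010✓ 000011✓ 000100✓ 010010✓ 010100✓ 010101✓ 010110✓ 010111✓ 011001✓ 011011✓ 011110✓ 100100✓ 100111 101010 110001 110110✓ 111000✓ 111100✓ 111111
Round 1: -00100 -10110 0-0010 0-0100 000-00 0000-0 00001- 01-110 010-10 0101-0✓ 0101-1✓ 01010-✓ 01011-✓ 0110-1 111-00
Round 2: 0101--
PIs = {-00100, -10110, 0-0010, 0-0100, 000-00, 0000-0, 00001-, 01-110, 010-10, 0101--, 0110-1, 100111, 101010, 110001, 111-00, 111111}
Coverage chart:
  m0: 000-00,0000-0
  m3: 00001- ←essential
  m4: -00100,0-0100,000-00
  m18: 0-0010,010-10
  m20: 0-0100,0101--
  m21: 0101-- ←essential
  m22: -10110,01-110,010-10,0101--
  m27: 0110-1 ←essential
  m30: 01-110 ←essential
  m36: -00100 ←essential
  m39: 100111 ←essential
  m42: 101010 ←essential
  m49: 110001 ←essential
  m54: -10110 ←essential
  m56: 111-00 ←essential
  m60: 111-00 ←essential
  m63: 111111 ←essential
Essential: -00100, -10110, 00001-, 01-110, 0101--, 0110-1, 100111, 101010, 110001, 111-00, 111111

11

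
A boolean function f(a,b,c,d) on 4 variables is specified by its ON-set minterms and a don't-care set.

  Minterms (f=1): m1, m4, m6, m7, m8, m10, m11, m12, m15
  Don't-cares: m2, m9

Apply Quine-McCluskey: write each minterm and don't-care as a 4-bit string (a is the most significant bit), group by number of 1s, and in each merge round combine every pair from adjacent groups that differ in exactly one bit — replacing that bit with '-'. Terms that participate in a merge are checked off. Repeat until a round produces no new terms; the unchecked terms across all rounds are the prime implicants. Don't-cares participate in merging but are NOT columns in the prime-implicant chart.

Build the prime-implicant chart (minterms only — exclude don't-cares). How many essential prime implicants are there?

Round 0: 0001✓ 0010✓ 0100✓ 0110✓ 0111✓ 1000✓ 1001✓ 1010✓ 1011✓ 1100✓ 1111✓
Round 1: -001 -010 -100 -111 0-10 01-0 011- 1-00 1-11 10-0✓ 10-1✓ 100-✓ 101-✓
Round 2: 10--
PIs = {-001, -010, -100, -111, 0-10, 01-0, 011-, 1-00, 1-11, 10--}
Coverage chart:
  m1: -001 ←essential
  m4: -100,01-0
  m6: 0-10,01-0,011-
  m7: -111,011-
  m8: 1-00,10--
  m10: -010,10--
  m11: 1-11,10--
  m12: -100,1-00
  m15: -111,1-11
Essential: -001

1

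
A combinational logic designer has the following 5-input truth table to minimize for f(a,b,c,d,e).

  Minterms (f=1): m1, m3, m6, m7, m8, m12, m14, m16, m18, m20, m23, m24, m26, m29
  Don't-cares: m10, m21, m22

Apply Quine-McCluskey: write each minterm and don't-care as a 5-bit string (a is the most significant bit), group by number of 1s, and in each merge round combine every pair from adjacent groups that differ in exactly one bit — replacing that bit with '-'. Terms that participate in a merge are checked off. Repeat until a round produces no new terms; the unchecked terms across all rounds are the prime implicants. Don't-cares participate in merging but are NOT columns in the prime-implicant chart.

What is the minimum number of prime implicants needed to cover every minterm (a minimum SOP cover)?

[col 0] 00001*, 00011*, 00110*, 00111*, 01000*, 01010*, 01100*, 01110*, 10000*, 10010*, 10100*, 10101*, 10110*, 10111*, 11000*, 11010*, 11101*
[col 1] -0110*, -0111*, -1000*, -1010*, 0-110, 00-11, 000-1, 0011-*, 01-00*, 01-10*, 010-0*, 011-0*, 1-000*, 1-010*, 1-101, 10-00*, 10-10*, 100-0*, 101-0*, 101-1*, 1010-*, 1011-*, 110-0*
[col 2] -011-, -10-0, 01--0, 1-0-0, 10--0, 101--
Prime implicants: -011-, -10-0, 0-110, 00-11, 000-1, 01--0, 1-0-0, 1-101, 10--0, 101--
PI chart (minterm → PIs covering it):
  1 | 000-1  (sole → essential)
  3 | 00-11,000-1
  6 | -011-,0-110
  7 | -011-,00-11
  8 | -10-0,01--0
  12 | 01--0  (sole → essential)
  14 | 0-110,01--0
  16 | 1-0-0,10--0
  18 | 1-0-0,10--0
  20 | 10--0,101--
  23 | -011-,101--
  24 | -10-0,1-0-0
  26 | -10-0,1-0-0
  29 | 1-101  (sole → essential)
Essential prime implicants: 000-1, 01--0, 1-101
Petrick residual → -011-, -10-0, 10--0
Minimum SOP uses 6 PIs: b'cd + bc'e' + a'b'c'e + a'be' + acd'e + ab'e'

6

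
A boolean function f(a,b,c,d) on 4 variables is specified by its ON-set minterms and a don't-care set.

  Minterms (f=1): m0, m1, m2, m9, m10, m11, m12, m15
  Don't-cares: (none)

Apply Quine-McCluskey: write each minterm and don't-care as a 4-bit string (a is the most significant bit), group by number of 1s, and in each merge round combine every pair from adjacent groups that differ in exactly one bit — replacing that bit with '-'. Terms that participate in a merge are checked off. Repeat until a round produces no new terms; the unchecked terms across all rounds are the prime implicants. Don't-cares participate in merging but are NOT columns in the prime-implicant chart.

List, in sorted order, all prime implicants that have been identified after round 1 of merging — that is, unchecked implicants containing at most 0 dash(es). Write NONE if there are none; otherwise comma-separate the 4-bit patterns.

Round 0: 0000✓ 0001✓ 0010✓ 1001✓ 1010✓ 1011✓ 1100 1111✓
Round 1: -001 -010 00-0 000- 1-11 10-1 101-
PIs = {-001, -010, 00-0, 000-, 1-11, 10-1, 101-, 1100}

1100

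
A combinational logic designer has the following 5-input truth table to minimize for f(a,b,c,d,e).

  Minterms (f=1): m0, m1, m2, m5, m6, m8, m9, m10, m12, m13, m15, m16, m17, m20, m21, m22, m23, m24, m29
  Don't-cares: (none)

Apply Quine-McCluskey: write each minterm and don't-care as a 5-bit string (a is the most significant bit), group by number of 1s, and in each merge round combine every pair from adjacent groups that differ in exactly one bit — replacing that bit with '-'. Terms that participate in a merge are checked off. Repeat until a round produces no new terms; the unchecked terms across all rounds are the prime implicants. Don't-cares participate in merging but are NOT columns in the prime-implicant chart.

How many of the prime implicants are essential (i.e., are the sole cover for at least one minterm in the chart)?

[col 0] 00000*, 00001*, 00010*, 00101*, 00110*, 01000*, 01001*, 01010*, 01100*, 01101*, 01111*, 10000*, 10001*, 10100*, 10101*, 10110*, 10111*, 11000*, 11101*
[col 1] -0000*, -0001*, -0101*, -0110, -1000*, -1101*, 0-000*, 0-001*, 0-010*, 0-101*, 00-01*, 00-10, 000-0*, 0000-*, 01-00*, 01-01*, 010-0*, 0100-*, 011-1, 0110-*, 1-000*, 1-101*, 10-00*, 10-01*, 1000-*, 101-0*, 101-1*, 1010-*, 1011-*
[col 2] --000, --101, -0-01, -000-, 0--01, 0-0-0, 0-00-, 01-0-, 10-0-, 101--
Prime implicants: --000, --101, -0-01, -000-, -0110, 0--01, 0-0-0, 0-00-, 00-10, 01-0-, 011-1, 10-0-, 101--
PI chart (minterm → PIs covering it):
  0 | --000,-000-,0-0-0,0-00-
  1 | -0-01,-000-,0--01,0-00-
  2 | 0-0-0,00-10
  5 | --101,-0-01,0--01
  6 | -0110,00-10
  8 | --000,0-0-0,0-00-,01-0-
  9 | 0--01,0-00-,01-0-
  10 | 0-0-0  (sole → essential)
  12 | 01-0-  (sole → essential)
  13 | --101,0--01,01-0-,011-1
  15 | 011-1  (sole → essential)
  16 | --000,-000-,10-0-
  17 | -0-01,-000-,10-0-
  20 | 10-0-,101--
  21 | --101,-0-01,10-0-,101--
  22 | -0110,101--
  23 | 101--  (sole → essential)
  24 | --000  (sole → essential)
  29 | --101  (sole → essential)
Essential prime implicants: --000, --101, 0-0-0, 01-0-, 011-1, 101--

6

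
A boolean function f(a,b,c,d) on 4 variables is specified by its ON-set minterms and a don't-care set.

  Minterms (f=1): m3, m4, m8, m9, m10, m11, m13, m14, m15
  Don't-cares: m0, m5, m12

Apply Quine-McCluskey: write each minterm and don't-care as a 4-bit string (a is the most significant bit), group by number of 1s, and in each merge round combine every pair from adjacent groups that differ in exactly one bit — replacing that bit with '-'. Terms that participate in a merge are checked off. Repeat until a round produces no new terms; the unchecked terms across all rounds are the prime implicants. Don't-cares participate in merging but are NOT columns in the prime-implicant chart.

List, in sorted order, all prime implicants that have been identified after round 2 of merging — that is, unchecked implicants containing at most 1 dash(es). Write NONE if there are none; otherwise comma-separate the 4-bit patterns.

-011

Round 0: 0000✓ 0011✓ 0100✓ 0101✓ 1000✓ 1001✓ 1010✓ 1011✓ 1100✓ 1101✓ 1110✓ 1111✓
Round 1: -000✓ -011 -100✓ -101✓ 0-00✓ 010-✓ 1-00✓ 1-01✓ 1-10✓ 1-11✓ 10-0✓ 10-1✓ 100-✓ 101-✓ 11-0✓ 11-1✓ 110-✓ 111-✓
Round 2: --00 -10- 1--0✓ 1--1✓ 1-0-✓ 1-1-✓ 10--✓ 11--✓
Round 3: 1---
PIs = {--00, -011, -10-, 1---}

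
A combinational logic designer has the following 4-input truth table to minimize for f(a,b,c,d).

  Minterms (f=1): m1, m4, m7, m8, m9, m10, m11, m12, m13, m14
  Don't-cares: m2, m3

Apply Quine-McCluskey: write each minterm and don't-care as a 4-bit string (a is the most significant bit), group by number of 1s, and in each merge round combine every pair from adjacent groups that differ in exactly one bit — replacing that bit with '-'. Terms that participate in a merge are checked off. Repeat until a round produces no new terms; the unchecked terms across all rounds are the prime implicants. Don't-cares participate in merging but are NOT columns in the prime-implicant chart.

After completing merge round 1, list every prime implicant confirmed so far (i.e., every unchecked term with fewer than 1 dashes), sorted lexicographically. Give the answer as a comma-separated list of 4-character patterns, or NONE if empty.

Round 0: 0001✓ 0010✓ 0011✓ 0100✓ 0111✓ 1000✓ 1001✓ 1010✓ 1011✓ 1100✓ 1101✓ 1110✓
Round 1: -001✓ -010✓ -011✓ -100 0-11 00-1✓ 001-✓ 1-00✓ 1-01✓ 1-10✓ 10-0✓ 10-1✓ 100-✓ 101-✓ 11-0✓ 110-✓
Round 2: -0-1 -01- 1--0 1-0- 10--
PIs = {-0-1, -01-, -100, 0-11, 1--0, 1-0-, 10--}

NONE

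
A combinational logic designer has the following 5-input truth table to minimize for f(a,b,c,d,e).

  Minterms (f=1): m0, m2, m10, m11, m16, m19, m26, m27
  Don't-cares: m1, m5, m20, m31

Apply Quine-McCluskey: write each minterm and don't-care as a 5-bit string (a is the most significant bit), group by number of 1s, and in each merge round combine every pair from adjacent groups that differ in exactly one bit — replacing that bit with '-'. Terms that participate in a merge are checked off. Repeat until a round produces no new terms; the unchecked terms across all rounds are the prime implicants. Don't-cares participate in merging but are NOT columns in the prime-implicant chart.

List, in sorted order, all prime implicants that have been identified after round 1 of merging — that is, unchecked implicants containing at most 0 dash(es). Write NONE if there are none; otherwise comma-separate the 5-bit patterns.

NONE

Round 0: 00000✓ 00001✓ 00010✓ 00101✓ 01010✓ 01011✓ 10000✓ 10011✓ 10100✓ 11010✓ 11011✓ 11111✓
Round 1: -0000 -1010✓ -1011✓ 0-010 00-01 000-0 0000- 0101-✓ 1-011 10-00 11-11 1101-✓
Round 2: -101-
PIs = {-0000, -101-, 0-010, 00-01, 000-0, 0000-, 1-011, 10-00, 11-11}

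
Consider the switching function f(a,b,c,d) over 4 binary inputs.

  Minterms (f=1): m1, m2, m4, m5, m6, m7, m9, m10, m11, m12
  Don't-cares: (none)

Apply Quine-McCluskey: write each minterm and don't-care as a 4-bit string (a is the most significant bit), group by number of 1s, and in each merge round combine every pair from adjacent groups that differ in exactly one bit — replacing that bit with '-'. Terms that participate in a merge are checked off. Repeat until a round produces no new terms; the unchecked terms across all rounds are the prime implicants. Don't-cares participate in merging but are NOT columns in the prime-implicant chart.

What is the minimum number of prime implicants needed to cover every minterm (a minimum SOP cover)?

Round 0: 0001✓ 0010✓ 0100✓ 0101✓ 0110✓ 0111✓ 1001✓ 1010✓ 1011✓ 1100✓
Round 1: -001 -010 -100 0-01 0-10 01-0✓ 01-1✓ 010-✓ 011-✓ 10-1 101-
Round 2: 01--
PIs = {-001, -010, -100, 0-01, 0-10, 01--, 10-1, 101-}
Coverage chart:
  m1: -001,0-01
  m2: -010,0-10
  m4: -100,01--
  m5: 0-01,01--
  m6: 0-10,01--
  m7: 01-- ←essential
  m9: -001,10-1
  m10: -010,101-
  m11: 10-1,101-
  m12: -100 ←essential
Essential: -100, 01--
Petrick residual → -001, -010, 10-1
Min cover (5 terms): b'c'd + b'cd' + bc'd' + a'b + ab'd

5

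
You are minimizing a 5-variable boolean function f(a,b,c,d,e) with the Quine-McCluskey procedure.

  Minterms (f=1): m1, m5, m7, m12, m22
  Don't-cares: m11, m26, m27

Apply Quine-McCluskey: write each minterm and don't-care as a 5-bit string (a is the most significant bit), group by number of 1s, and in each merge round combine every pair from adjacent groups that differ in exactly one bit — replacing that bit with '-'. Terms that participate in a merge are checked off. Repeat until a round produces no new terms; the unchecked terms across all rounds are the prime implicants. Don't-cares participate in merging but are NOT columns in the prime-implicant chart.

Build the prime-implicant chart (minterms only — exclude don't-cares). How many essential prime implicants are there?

size-2^0 implicants → 00001(✓)  00101(✓)  00111(✓)  01011(✓)  01100  10110  11010(✓)  11011(✓)
size-2^1 implicants → -1011  00-01  001-1  1101-
Unchecked terms (primes): -1011, 00-01, 001-1, 01100, 10110, 1101-
Minterm coverage:
  m1 ⊆ 00-01 [E]
  m5 ⊆ 00-01,001-1
  m7 ⊆ 001-1 [E]
  m12 ⊆ 01100 [E]
  m22 ⊆ 10110 [E]
E = {00-01, 001-1, 01100, 10110}

4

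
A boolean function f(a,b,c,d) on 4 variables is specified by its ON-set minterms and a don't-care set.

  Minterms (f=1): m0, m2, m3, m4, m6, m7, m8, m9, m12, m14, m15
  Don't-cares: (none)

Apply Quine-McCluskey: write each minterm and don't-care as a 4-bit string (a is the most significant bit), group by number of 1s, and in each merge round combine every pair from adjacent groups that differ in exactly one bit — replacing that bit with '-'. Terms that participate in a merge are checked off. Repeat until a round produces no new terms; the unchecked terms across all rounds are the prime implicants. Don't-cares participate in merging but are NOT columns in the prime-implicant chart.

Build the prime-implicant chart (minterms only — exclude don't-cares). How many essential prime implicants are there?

size-2^0 implicants → 0000(✓)  0010(✓)  0011(✓)  0100(✓)  0110(✓)  0111(✓)  1000(✓)  1001(✓)  1100(✓)  1110(✓)  1111(✓)
size-2^1 implicants → -000(✓)  -100(✓)  -110(✓)  -111(✓)  0-00(✓)  0-10(✓)  0-11(✓)  00-0(✓)  001-(✓)  01-0(✓)  011-(✓)  1-00(✓)  100-  11-0(✓)  111-(✓)
size-2^2 implicants → --00  -1-0  -11-  0--0  0-1-
Unchecked terms (primes): --00, -1-0, -11-, 0--0, 0-1-, 100-
Minterm coverage:
  m0 ⊆ --00,0--0
  m2 ⊆ 0--0,0-1-
  m3 ⊆ 0-1- [E]
  m4 ⊆ --00,-1-0,0--0
  m6 ⊆ -1-0,-11-,0--0,0-1-
  m7 ⊆ -11-,0-1-
  m8 ⊆ --00,100-
  m9 ⊆ 100- [E]
  m12 ⊆ --00,-1-0
  m14 ⊆ -1-0,-11-
  m15 ⊆ -11- [E]
E = {-11-, 0-1-, 100-}

3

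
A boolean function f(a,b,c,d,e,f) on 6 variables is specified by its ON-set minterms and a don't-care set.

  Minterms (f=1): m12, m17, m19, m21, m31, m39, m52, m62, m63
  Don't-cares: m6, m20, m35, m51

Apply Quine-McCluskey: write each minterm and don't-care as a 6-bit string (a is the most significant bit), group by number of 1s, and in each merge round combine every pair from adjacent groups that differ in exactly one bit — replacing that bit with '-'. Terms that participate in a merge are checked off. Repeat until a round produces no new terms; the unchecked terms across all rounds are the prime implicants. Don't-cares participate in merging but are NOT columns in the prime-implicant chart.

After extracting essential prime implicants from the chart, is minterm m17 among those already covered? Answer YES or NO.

[col 0] 000110, 001100, 010001*, 010011*, 010100*, 010101*, 011111*, 100011*, 100111*, 110011*, 110100*, 111110*, 111111*
[col 1] -10011, -10100, -11111, 010-01, 0100-1, 01010-, 1-0011, 100-11, 11111-
Prime implicants: -10011, -10100, -11111, 000110, 001100, 010-01, 0100-1, 01010-, 1-0011, 100-11, 11111-
PI chart (minterm → PIs covering it):
  12 | 001100  (sole → essential)
  17 | 010-01,0100-1
  19 | -10011,0100-1
  21 | 010-01,01010-
  31 | -11111  (sole → essential)
  39 | 100-11  (sole → essential)
  52 | -10100  (sole → essential)
  62 | 11111-  (sole → essential)
  63 | -11111,11111-
Essential prime implicants: -10100, -11111, 001100, 100-11, 11111-

NO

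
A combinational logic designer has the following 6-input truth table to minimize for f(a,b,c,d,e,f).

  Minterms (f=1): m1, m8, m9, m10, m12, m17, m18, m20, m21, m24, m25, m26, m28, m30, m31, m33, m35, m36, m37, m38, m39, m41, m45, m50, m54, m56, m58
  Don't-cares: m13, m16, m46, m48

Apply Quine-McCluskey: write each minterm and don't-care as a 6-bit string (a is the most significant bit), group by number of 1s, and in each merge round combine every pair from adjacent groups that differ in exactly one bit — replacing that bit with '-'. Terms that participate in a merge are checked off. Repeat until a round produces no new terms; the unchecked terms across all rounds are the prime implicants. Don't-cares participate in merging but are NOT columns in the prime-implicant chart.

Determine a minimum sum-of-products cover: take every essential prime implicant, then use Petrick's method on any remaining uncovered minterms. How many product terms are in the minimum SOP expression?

[col 0] 000001*, 001000*, 001001*, 001010*, 001100*, 001101*, 010000*, 010001*, 010010*, 010100*, 010101*, 011000*, 011001*, 011010*, 011100*, 011110*, 011111*, 100001*, 100011*, 100100*, 100101*, 100110*, 100111*, 101001*, 101101*, 101110*, 110000*, 110010*, 110110*, 111000*, 111010*
[col 1] -00001*, -01001*, -01101*, -10000*, -10010*, -11000*, -11010*, 0-0001*, 0-1000*, 0-1001*, 0-1010*, 0-1100*, 00-001*, 001-00*, 001-01*, 0010-0*, 00100-*, 00110-*, 01-000*, 01-001*, 01-010*, 01-100*, 010-00*, 010-01*, 0100-0*, 01000-*, 01010-*, 011-00*, 011-10*, 0110-0*, 01100-*, 0111-0*, 01111-, 1-0110, 10-001*, 10-101*, 10-110, 100-01*, 100-11*, 1000-1*, 1001-0*, 1001-1*, 10010-*, 10011-*, 101-01*, 11-000*, 11-010*, 110-10, 1100-0*, 1110-0*
[col 2] -0-001, -01-01, -1-000*, -1-010*, -100-0*, -110-0*, 0--001, 0-1-00, 0-10-0, 0-100-, 001-0-, 01--00, 01-0-0*, 01-00-, 010-0-, 011--0, 10--01, 100--1, 1001--, 11-0-0*
[col 3] -1-0-0
Prime implicants: -0-001, -01-01, -1-0-0, 0--001, 0-1-00, 0-10-0, 0-100-, 001-0-, 01--00, 01-00-, 010-0-, 011--0, 01111-, 1-0110, 10--01, 10-110, 100--1, 1001--, 110-10
PI chart (minterm → PIs covering it):
  1 | -0-001,0--001
  8 | 0-1-00,0-10-0,0-100-,001-0-
  9 | -0-001,-01-01,0--001,0-100-,001-0-
  10 | 0-10-0  (sole → essential)
  12 | 0-1-00,001-0-
  17 | 0--001,01-00-,010-0-
  18 | -1-0-0  (sole → essential)
  20 | 01--00,010-0-
  21 | 010-0-  (sole → essential)
  24 | -1-0-0,0-1-00,0-10-0,0-100-,01--00,01-00-,011--0
  25 | 0--001,0-100-,01-00-
  26 | -1-0-0,0-10-0,011--0
  28 | 0-1-00,01--00,011--0
  30 | 011--0,01111-
  31 | 01111-  (sole → essential)
  33 | -0-001,10--01,100--1
  35 | 100--1  (sole → essential)
  36 | 1001--  (sole → essential)
  37 | 10--01,100--1,1001--
  38 | 1-0110,10-110,1001--
  39 | 100--1,1001--
  41 | -0-001,-01-01,10--01
  45 | -01-01,10--01
  50 | -1-0-0,110-10
  54 | 1-0110,110-10
  56 | -1-0-0  (sole → essential)
  58 | -1-0-0  (sole → essential)
Essential prime implicants: -1-0-0, 0-10-0, 010-0-, 01111-, 100--1, 1001--
Petrick residual → -01-01, 0--001, 0-1-00, 1-0110
Minimum SOP uses 10 PIs: b'ce'f + bd'f' + a'd'e'f + a'ce'f' + a'cd'f' + a'bc'e' + a'bcde + ac'def' + ab'c'f + ab'c'd

10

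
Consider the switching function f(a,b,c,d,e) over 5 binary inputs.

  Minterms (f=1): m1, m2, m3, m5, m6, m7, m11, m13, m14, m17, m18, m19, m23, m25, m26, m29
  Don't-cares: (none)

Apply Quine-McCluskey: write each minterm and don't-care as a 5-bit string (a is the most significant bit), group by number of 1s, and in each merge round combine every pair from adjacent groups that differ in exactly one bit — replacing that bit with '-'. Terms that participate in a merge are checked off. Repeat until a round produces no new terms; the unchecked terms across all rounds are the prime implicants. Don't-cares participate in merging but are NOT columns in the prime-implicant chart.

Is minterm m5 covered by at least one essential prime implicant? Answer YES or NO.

size-2^0 implicants → 00001(✓)  00010(✓)  00011(✓)  00101(✓)  00110(✓)  00111(✓)  01011(✓)  01101(✓)  01110(✓)  10001(✓)  10010(✓)  10011(✓)  10111(✓)  11001(✓)  11010(✓)  11101(✓)
size-2^1 implicants → -0001(✓)  -0010(✓)  -0011(✓)  -0111(✓)  -1101  0-011  0-101  0-110  00-01(✓)  00-10(✓)  00-11(✓)  000-1(✓)  0001-(✓)  001-1(✓)  0011-(✓)  1-001  1-010  10-11(✓)  100-1(✓)  1001-(✓)  11-01
size-2^2 implicants → -0-11  -00-1  -001-  00--1  00-1-
Unchecked terms (primes): -0-11, -00-1, -001-, -1101, 0-011, 0-101, 0-110, 00--1, 00-1-, 1-001, 1-010, 11-01
Minterm coverage:
  m1 ⊆ -00-1,00--1
  m2 ⊆ -001-,00-1-
  m3 ⊆ -0-11,-00-1,-001-,0-011,00--1,00-1-
  m5 ⊆ 0-101,00--1
  m6 ⊆ 0-110,00-1-
  m7 ⊆ -0-11,00--1,00-1-
  m11 ⊆ 0-011 [E]
  m13 ⊆ -1101,0-101
  m14 ⊆ 0-110 [E]
  m17 ⊆ -00-1,1-001
  m18 ⊆ -001-,1-010
  m19 ⊆ -0-11,-00-1,-001-
  m23 ⊆ -0-11 [E]
  m25 ⊆ 1-001,11-01
  m26 ⊆ 1-010 [E]
  m29 ⊆ -1101,11-01
E = {-0-11, 0-011, 0-110, 1-010}

NO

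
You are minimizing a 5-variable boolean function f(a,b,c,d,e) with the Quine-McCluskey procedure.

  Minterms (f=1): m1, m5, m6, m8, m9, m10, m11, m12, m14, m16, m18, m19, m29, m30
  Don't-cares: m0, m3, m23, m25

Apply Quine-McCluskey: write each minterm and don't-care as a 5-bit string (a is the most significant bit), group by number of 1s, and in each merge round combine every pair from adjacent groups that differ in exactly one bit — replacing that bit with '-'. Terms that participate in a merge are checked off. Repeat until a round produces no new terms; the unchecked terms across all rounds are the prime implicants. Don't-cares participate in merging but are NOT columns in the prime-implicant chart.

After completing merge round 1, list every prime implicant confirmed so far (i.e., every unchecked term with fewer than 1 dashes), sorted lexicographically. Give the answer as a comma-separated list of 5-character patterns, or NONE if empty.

NONE

size-2^0 implicants → 00000(✓)  00001(✓)  00011(✓)  00101(✓)  00110(✓)  01000(✓)  01001(✓)  01010(✓)  01011(✓)  01100(✓)  01110(✓)  10000(✓)  10010(✓)  10011(✓)  10111(✓)  11001(✓)  11101(✓)  11110(✓)
size-2^1 implicants → -0000  -0011  -1001  -1110  0-000(✓)  0-001(✓)  0-011(✓)  0-110  00-01  000-1(✓)  0000-(✓)  01-00(✓)  01-10(✓)  010-0(✓)  010-1(✓)  0100-(✓)  0101-(✓)  011-0(✓)  10-11  100-0  1001-  11-01
size-2^2 implicants → 0-0-1  0-00-  01--0  010--
Unchecked terms (primes): -0000, -0011, -1001, -1110, 0-0-1, 0-00-, 0-110, 00-01, 01--0, 010--, 10-11, 100-0, 1001-, 11-01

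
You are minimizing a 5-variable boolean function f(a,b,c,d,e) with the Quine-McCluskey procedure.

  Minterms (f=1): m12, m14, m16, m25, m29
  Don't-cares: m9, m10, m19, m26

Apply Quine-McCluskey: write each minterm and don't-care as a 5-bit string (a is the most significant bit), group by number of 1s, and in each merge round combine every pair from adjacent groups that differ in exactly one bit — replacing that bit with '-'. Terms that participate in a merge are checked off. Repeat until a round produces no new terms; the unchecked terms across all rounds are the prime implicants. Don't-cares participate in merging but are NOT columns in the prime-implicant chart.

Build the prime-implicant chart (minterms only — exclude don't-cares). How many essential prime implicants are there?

3

[col 0] 01001*, 01010*, 01100*, 01110*, 10000, 10011, 11001*, 11010*, 11101*
[col 1] -1001, -1010, 01-10, 011-0, 11-01
Prime implicants: -1001, -1010, 01-10, 011-0, 10000, 10011, 11-01
PI chart (minterm → PIs covering it):
  12 | 011-0  (sole → essential)
  14 | 01-10,011-0
  16 | 10000  (sole → essential)
  25 | -1001,11-01
  29 | 11-01  (sole → essential)
Essential prime implicants: 011-0, 10000, 11-01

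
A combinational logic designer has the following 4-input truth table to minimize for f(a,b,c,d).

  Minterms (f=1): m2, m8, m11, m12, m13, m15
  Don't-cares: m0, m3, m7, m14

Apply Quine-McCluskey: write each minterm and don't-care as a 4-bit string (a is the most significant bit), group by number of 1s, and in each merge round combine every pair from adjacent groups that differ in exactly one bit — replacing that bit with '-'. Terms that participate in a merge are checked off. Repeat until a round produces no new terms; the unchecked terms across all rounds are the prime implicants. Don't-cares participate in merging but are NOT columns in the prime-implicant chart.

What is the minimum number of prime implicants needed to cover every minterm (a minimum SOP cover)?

4

size-2^0 implicants → 0000(✓)  0010(✓)  0011(✓)  0111(✓)  1000(✓)  1011(✓)  1100(✓)  1101(✓)  1110(✓)  1111(✓)
size-2^1 implicants → -000  -011(✓)  -111(✓)  0-11(✓)  00-0  001-  1-00  1-11(✓)  11-0(✓)  11-1(✓)  110-(✓)  111-(✓)
size-2^2 implicants → --11  11--
Unchecked terms (primes): --11, -000, 00-0, 001-, 1-00, 11--
Minterm coverage:
  m2 ⊆ 00-0,001-
  m8 ⊆ -000,1-00
  m11 ⊆ --11 [E]
  m12 ⊆ 1-00,11--
  m13 ⊆ 11-- [E]
  m15 ⊆ --11,11--
E = {--11, 11--}
Petrick residual → -000, 00-0
Cover = cd + b'c'd' + a'b'd' + ab  |cover|=4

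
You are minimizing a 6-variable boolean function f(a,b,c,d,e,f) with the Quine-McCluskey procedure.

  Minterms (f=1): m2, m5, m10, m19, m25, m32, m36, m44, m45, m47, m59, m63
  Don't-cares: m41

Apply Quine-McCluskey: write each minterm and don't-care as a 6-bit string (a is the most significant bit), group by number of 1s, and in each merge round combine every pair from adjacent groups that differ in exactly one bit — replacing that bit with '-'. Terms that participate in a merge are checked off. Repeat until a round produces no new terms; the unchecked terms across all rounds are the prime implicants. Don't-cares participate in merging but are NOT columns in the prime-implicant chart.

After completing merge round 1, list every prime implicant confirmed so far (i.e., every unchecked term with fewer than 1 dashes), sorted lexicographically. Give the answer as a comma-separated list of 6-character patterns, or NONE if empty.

[col 0] 000010*, 000101, 001010*, 010011, 011001, 100000*, 100100*, 101001*, 101100*, 101101*, 101111*, 111011*, 111111*
[col 1] 00-010, 1-1111, 10-100, 100-00, 101-01, 1011-1, 10110-, 111-11
Prime implicants: 00-010, 000101, 010011, 011001, 1-1111, 10-100, 100-00, 101-01, 1011-1, 10110-, 111-11

000101, 010011, 011001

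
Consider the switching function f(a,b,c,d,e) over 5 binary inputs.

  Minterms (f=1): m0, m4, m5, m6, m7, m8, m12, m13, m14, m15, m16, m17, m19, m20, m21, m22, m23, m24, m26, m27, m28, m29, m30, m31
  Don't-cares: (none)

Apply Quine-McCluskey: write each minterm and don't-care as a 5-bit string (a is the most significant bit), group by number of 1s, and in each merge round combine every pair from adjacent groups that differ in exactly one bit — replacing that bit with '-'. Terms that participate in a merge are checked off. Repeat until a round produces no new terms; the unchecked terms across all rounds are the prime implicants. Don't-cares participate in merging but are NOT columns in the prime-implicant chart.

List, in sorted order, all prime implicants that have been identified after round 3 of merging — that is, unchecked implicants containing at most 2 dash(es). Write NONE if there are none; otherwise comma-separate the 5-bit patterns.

[col 0] 00000*, 00100*, 00101*, 00110*, 00111*, 01000*, 01100*, 01101*, 01110*, 01111*, 10000*, 10001*, 10011*, 10100*, 10101*, 10110*, 10111*, 11000*, 11010*, 11011*, 11100*, 11101*, 11110*, 11111*
[col 1] -0000*, -0100*, -0101*, -0110*, -0111*, -1000*, -1100*, -1101*, -1110*, -1111*, 0-000*, 0-100*, 0-101*, 0-110*, 0-111*, 00-00*, 001-0*, 001-1*, 0010-*, 0011-*, 01-00*, 011-0*, 011-1*, 0110-*, 0111-*, 1-000*, 1-011*, 1-100*, 1-101*, 1-110*, 1-111*, 10-00*, 10-01*, 10-11*, 100-1*, 1000-*, 101-0*, 101-1*, 1010-*, 1011-*, 11-00*, 11-10*, 11-11*, 110-0*, 1101-*, 111-0*, 111-1*, 1110-*, 1111-*
[col 2] --000*, --100*, --101*, --110*, --111*, -0-00*, -01-0*, -01-1*, -010-*, -011-*, -1-00*, -11-0*, -11-1*, -110-*, -111-*, 0--00*, 0-1-0*, 0-1-1*, 0-10-*, 0-11-*, 001--*, 011--*, 1--00*, 1--11, 1-1-0*, 1-1-1*, 1-10-*, 1-11-*, 10--1, 10-0-, 101--*, 11--0, 11-1-, 111--*
[col 3] ---00, --1-0*, --1-1*, --10-*, --11-*, -01--*, -11--*, 0-1--*, 1-1--*
[col 4] --1--
Prime implicants: ---00, --1--, 1--11, 10--1, 10-0-, 11--0, 11-1-

1--11, 10--1, 10-0-, 11--0, 11-1-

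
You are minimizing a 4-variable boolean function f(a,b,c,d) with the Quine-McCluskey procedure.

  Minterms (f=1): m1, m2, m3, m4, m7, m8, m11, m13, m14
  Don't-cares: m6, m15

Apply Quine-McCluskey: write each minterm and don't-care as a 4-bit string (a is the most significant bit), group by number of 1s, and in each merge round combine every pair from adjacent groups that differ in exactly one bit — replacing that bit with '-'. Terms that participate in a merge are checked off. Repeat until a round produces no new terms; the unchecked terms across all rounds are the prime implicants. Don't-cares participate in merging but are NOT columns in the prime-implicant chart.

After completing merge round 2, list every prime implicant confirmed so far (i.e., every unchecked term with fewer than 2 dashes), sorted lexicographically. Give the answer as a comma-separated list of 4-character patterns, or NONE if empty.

00-1, 01-0, 1000, 11-1

Round 0: 0001✓ 0010✓ 0011✓ 0100✓ 0110✓ 0111✓ 1000 1011✓ 1101✓ 1110✓ 1111✓
Round 1: -011✓ -110✓ -111✓ 0-10✓ 0-11✓ 00-1 001-✓ 01-0 011-✓ 1-11✓ 11-1 111-✓
Round 2: --11 -11- 0-1-
PIs = {--11, -11-, 0-1-, 00-1, 01-0, 1000, 11-1}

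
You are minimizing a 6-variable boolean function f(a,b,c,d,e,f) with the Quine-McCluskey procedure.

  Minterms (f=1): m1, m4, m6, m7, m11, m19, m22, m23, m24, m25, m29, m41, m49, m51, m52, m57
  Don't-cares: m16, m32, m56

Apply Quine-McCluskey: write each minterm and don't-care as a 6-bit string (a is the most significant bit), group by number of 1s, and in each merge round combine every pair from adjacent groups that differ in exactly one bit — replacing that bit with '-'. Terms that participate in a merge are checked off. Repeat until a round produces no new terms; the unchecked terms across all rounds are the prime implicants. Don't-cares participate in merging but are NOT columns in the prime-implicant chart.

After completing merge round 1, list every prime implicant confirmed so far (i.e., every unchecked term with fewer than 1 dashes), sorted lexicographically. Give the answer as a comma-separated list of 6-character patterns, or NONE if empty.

Round 0: 000001 000100✓ 000110✓ 000111✓ 001011 010000✓ 010011✓ 010110✓ 010111✓ 011000✓ 011001✓ 011101✓ 100000 101001✓ 110001✓ 110011✓ 110100 111000✓ 111001✓
Round 1: -10011 -11000✓ -11001✓ 0-0110✓ 0-0111✓ 0001-0 00011-✓ 01-000 010-11 01011-✓ 011-01 01100-✓ 1-1001 11-001 1100-1 11100-✓
Round 2: -1100- 0-011-
PIs = {-10011, -1100-, 0-011-, 000001, 0001-0, 001011, 01-000, 010-11, 011-01, 1-1001, 100000, 11-001, 1100-1, 110100}

000001, 001011, 100000, 110100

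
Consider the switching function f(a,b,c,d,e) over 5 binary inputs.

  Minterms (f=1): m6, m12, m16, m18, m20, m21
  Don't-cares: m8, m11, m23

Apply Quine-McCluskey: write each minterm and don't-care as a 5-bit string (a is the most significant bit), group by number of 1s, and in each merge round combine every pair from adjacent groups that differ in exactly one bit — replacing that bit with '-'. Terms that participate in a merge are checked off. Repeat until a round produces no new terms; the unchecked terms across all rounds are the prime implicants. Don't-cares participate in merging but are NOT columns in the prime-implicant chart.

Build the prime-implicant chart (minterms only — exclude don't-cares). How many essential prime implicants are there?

Round 0: 00110 01000✓ 01011 01100✓ 10000✓ 10010✓ 10100✓ 10101✓ 10111✓
Round 1: 01-00 10-00 100-0 101-1 1010-
PIs = {00110, 01-00, 01011, 10-00, 100-0, 101-1, 1010-}
Coverage chart:
  m6: 00110 ←essential
  m12: 01-00 ←essential
  m16: 10-00,100-0
  m18: 100-0 ←essential
  m20: 10-00,1010-
  m21: 101-1,1010-
Essential: 00110, 01-00, 100-0

3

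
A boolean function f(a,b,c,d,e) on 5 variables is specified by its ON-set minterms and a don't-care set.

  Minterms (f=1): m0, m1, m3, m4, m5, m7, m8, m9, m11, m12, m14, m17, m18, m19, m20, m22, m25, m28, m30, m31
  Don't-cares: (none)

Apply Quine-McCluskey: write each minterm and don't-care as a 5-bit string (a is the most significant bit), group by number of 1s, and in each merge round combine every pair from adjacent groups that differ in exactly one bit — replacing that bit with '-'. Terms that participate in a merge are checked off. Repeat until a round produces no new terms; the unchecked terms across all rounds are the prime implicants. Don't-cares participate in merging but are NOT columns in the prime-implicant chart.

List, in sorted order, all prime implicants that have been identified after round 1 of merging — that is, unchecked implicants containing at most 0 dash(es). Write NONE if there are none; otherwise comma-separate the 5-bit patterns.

Round 0: 00000✓ 00001✓ 00011✓ 00100✓ 00101✓ 00111✓ 01000✓ 01001✓ 01011✓ 01100✓ 01110✓ 10001✓ 10010✓ 10011✓ 10100✓ 10110✓ 11001✓ 11100✓ 11110✓ 11111✓
Round 1: -0001✓ -0011✓ -0100✓ -1001✓ -1100✓ -1110✓ 0-000✓ 0-001✓ 0-011✓ 0-100✓ 00-00✓ 00-01✓ 00-11✓ 000-1✓ 0000-✓ 001-1✓ 0010-✓ 01-00✓ 010-1✓ 0100-✓ 011-0✓ 1-001✓ 1-100✓ 1-110✓ 10-10 100-1✓ 1001- 101-0✓ 111-0✓ 1111-
Round 2: --001 --100 -00-1 -11-0 0--00 0-0-1 0-00- 00--1 00-0- 1-1-0
PIs = {--001, --100, -00-1, -11-0, 0--00, 0-0-1, 0-00-, 00--1, 00-0-, 1-1-0, 10-10, 1001-, 1111-}

NONE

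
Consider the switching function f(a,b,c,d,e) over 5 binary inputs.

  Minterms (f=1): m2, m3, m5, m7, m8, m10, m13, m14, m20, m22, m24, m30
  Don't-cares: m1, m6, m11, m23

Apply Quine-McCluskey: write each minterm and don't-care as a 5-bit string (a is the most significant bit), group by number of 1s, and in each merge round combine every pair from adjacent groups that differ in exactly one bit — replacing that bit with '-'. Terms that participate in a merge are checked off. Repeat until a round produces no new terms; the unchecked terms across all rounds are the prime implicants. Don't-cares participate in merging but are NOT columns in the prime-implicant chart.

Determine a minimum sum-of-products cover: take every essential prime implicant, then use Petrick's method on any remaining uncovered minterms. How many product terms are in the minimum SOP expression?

Round 0: 00001✓ 00010✓ 00011✓ 00101✓ 00110✓ 00111✓ 01000✓ 01010✓ 01011✓ 01101✓ 01110✓ 10100✓ 10110✓ 10111✓ 11000✓ 11110✓
Round 1: -0110✓ -0111✓ -1000 -1110✓ 0-010✓ 0-011✓ 0-101 0-110✓ 00-01✓ 00-10✓ 00-11✓ 000-1✓ 0001-✓ 001-1✓ 0011-✓ 01-10✓ 010-0 0101-✓ 1-110✓ 101-0 1011-✓
Round 2: --110 -011- 0--10 0-01- 00--1 00-1-
PIs = {--110, -011-, -1000, 0--10, 0-01-, 0-101, 00--1, 00-1-, 010-0, 101-0}
Coverage chart:
  m2: 0--10,0-01-,00-1-
  m3: 0-01-,00--1,00-1-
  m5: 0-101,00--1
  m7: -011-,00--1,00-1-
  m8: -1000,010-0
  m10: 0--10,0-01-,010-0
  m13: 0-101 ←essential
  m14: --110,0--10
  m20: 101-0 ←essential
  m22: --110,-011-,101-0
  m24: -1000 ←essential
  m30: --110 ←essential
Essential: --110, -1000, 0-101, 101-0
Petrick residual → -011-, 0-01-
Min cover (6 terms): cde' + b'cd + bc'd'e' + a'c'd + a'cd'e + ab'ce'

6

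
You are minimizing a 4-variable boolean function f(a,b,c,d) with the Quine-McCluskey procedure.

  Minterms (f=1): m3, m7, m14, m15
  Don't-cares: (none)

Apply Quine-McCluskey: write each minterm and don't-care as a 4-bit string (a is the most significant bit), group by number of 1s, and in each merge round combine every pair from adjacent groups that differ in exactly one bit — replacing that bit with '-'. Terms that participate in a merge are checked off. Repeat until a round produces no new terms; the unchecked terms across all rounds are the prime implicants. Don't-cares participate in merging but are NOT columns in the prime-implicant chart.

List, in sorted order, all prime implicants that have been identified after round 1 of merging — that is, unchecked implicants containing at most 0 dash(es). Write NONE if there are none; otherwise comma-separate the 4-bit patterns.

Round 0: 0011✓ 0111✓ 1110✓ 1111✓
Round 1: -111 0-11 111-
PIs = {-111, 0-11, 111-}

NONE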